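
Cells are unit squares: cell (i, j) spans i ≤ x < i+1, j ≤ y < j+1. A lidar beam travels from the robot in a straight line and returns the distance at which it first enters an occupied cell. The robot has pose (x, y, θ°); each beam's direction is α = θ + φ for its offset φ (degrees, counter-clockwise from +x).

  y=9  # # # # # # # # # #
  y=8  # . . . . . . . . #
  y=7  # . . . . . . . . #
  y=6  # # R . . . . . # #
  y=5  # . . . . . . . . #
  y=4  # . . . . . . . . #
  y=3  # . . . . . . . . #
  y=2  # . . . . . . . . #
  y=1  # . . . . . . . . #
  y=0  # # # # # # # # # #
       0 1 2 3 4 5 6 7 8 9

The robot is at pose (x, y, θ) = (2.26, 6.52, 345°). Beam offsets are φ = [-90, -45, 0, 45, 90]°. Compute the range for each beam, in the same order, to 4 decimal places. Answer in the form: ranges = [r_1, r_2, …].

beam 1: φ=-90°, α=255°
  cosα=-0.2588 sinα=-0.9659 | (2,6) | tMaxX 1.0046 tMaxY 0.5383 | tΔX 3.8637 tΔY 1.0353
    t=0.5383 [y] (2,5)
    t=1.0046 [x] (1,5)
    t=1.5736 [y] (1,4)
    t=2.6089 [y] (1,3)
    t=3.6442 [y] (1,2)
    t=4.6794 [y] (1,1)
    t=4.8683 [x] (0,1) — stop
  → r_1 = 4.8683
beam 2: φ=-45°, α=300°
  cosα=0.5000 sinα=-0.8660 | (2,6) | tMaxX 1.4800 tMaxY 0.6004 | tΔX 2.0000 tΔY 1.1547
    t=0.6004 [y] (2,5)
    t=1.4800 [x] (3,5)
    t=1.7551 [y] (3,4)
    t=2.9098 [y] (3,3)
    t=3.4800 [x] (4,3)
    t=4.0645 [y] (4,2)
    t=5.2192 [y] (4,1)
    t=5.4800 [x] (5,1)
    t=6.3739 [y] (5,0) — stop
  → r_2 = 6.3739
beam 3: φ=0°, α=345°
  cosα=0.9659 sinα=-0.2588 | (2,6) | tMaxX 0.7661 tMaxY 2.0091 | tΔX 1.0353 tΔY 3.8637
    t=0.7661 [x] (3,6)
    t=1.8014 [x] (4,6)
    t=2.0091 [y] (4,5)
    t=2.8367 [x] (5,5)
    t=3.8719 [x] (6,5)
    t=4.9072 [x] (7,5)
    t=5.8728 [y] (7,4)
    t=5.9425 [x] (8,4)
    t=6.9778 [x] (9,4) — stop
  → r_3 = 6.9778
beam 4: φ=45°, α=30°
  cosα=0.8660 sinα=0.5000 | (2,6) | tMaxX 0.8545 tMaxY 0.9600 | tΔX 1.1547 tΔY 2.0000
    t=0.8545 [x] (3,6)
    t=0.9600 [y] (3,7)
    t=2.0092 [x] (4,7)
    t=2.9600 [y] (4,8)
    t=3.1639 [x] (5,8)
    t=4.3186 [x] (6,8)
    t=4.9600 [y] (6,9) — stop
  → r_4 = 4.9600
beam 5: φ=90°, α=75°
  cosα=0.2588 sinα=0.9659 | (2,6) | tMaxX 2.8591 tMaxY 0.4969 | tΔX 3.8637 tΔY 1.0353
    t=0.4969 [y] (2,7)
    t=1.5322 [y] (2,8)
    t=2.5675 [y] (2,9) — stop
  → r_5 = 2.5675

ranges = [4.8683, 6.3739, 6.9778, 4.9600, 2.5675]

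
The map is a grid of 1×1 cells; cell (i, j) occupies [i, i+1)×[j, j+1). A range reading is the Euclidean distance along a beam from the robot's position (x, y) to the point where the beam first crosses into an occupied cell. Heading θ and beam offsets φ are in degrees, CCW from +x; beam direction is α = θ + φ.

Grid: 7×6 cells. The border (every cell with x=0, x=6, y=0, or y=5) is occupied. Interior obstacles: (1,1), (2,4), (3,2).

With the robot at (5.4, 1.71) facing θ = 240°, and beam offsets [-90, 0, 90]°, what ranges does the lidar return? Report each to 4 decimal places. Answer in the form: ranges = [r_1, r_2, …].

beam 1: φ=-90°, α=150°
  cosα=-0.8660 sinα=0.5000 | (5,1) | tMaxX 0.4619 tMaxY 0.5800 | tΔX 1.1547 tΔY 2.0000
    t=0.4619 [x] (4,1)
    t=0.5800 [y] (4,2)
    t=1.6166 [x] (3,2) — stop
  → r_1 = 1.6166
beam 2: φ=0°, α=240°
  cosα=-0.5000 sinα=-0.8660 | (5,1) | tMaxX 0.8000 tMaxY 0.8198 | tΔX 2.0000 tΔY 1.1547
    t=0.8000 [x] (4,1)
    t=0.8198 [y] (4,0) — stop
  → r_2 = 0.8198
beam 3: φ=90°, α=330°
  cosα=0.8660 sinα=-0.5000 | (5,1) | tMaxX 0.6928 tMaxY 1.4200 | tΔX 1.1547 tΔY 2.0000
    t=0.6928 [x] (6,1) — stop
  → r_3 = 0.6928

ranges = [1.6166, 0.8198, 0.6928]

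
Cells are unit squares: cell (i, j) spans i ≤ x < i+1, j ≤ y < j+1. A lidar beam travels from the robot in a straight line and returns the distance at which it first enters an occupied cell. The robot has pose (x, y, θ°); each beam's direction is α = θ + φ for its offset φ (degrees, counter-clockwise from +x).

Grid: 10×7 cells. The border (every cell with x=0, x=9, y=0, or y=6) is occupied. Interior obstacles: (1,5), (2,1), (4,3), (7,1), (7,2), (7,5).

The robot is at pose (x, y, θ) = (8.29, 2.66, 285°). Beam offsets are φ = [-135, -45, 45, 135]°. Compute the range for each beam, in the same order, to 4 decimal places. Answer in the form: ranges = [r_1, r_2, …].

ranges = [0.3349, 0.5800, 0.8198, 1.4200]

beam 1: φ=-135°, α=150°
  d=(-0.8660,0.5000)  start (8,2)  tX=0.3349 tY=0.6800  stride 1/|dx|=1.1547 1/|dy|=2.0000
    cross x-line → (7,2), t=0.3349 (wall)
  → r_1 = 0.3349
beam 2: φ=-45°, α=240°
  d=(-0.5000,-0.8660)  start (8,2)  tX=0.5800 tY=0.7621  stride 1/|dx|=2.0000 1/|dy|=1.1547
    cross x-line → (7,2), t=0.5800 (wall)
  → r_2 = 0.5800
beam 3: φ=45°, α=330°
  d=(0.8660,-0.5000)  start (8,2)  tX=0.8198 tY=1.3200  stride 1/|dx|=1.1547 1/|dy|=2.0000
    cross x-line → (9,2), t=0.8198 (wall)
  → r_3 = 0.8198
beam 4: φ=135°, α=60°
  d=(0.5000,0.8660)  start (8,2)  tX=1.4200 tY=0.3926  stride 1/|dx|=2.0000 1/|dy|=1.1547
    cross y-line → (8,3), t=0.3926
    cross x-line → (9,3), t=1.4200 (wall)
  → r_4 = 1.4200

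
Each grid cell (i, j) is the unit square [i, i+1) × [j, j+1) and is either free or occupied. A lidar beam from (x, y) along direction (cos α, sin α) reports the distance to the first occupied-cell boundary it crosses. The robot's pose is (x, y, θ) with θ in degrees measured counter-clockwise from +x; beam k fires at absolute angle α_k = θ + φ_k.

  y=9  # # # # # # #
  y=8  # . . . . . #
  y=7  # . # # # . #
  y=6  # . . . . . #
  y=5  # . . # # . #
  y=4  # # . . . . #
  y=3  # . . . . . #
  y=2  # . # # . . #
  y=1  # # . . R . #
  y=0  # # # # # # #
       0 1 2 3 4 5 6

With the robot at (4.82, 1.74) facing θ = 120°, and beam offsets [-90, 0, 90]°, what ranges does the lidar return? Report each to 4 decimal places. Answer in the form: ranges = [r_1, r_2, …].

ranges = [1.3625, 7.6400, 1.4800]

beam 1: φ=-90°, α=30°
  cosα=0.8660 sinα=0.5000 | (4,1) | tMaxX 0.2078 tMaxY 0.5200 | tΔX 1.1547 tΔY 2.0000
    t=0.2078 [x] (5,1)
    t=0.5200 [y] (5,2)
    t=1.3625 [x] (6,2) — stop
  → r_1 = 1.3625
beam 2: φ=0°, α=120°
  cosα=-0.5000 sinα=0.8660 | (4,1) | tMaxX 1.6400 tMaxY 0.3002 | tΔX 2.0000 tΔY 1.1547
    t=0.3002 [y] (4,2)
    t=1.4549 [y] (4,3)
    t=1.6400 [x] (3,3)
    t=2.6096 [y] (3,4)
    t=3.6400 [x] (2,4)
    t=3.7643 [y] (2,5)
    t=4.9190 [y] (2,6)
    t=5.6400 [x] (1,6)
    t=6.0737 [y] (1,7)
    t=7.2284 [y] (1,8)
    t=7.6400 [x] (0,8) — stop
  → r_2 = 7.6400
beam 3: φ=90°, α=210°
  cosα=-0.8660 sinα=-0.5000 | (4,1) | tMaxX 0.9469 tMaxY 1.4800 | tΔX 1.1547 tΔY 2.0000
    t=0.9469 [x] (3,1)
    t=1.4800 [y] (3,0) — stop
  → r_3 = 1.4800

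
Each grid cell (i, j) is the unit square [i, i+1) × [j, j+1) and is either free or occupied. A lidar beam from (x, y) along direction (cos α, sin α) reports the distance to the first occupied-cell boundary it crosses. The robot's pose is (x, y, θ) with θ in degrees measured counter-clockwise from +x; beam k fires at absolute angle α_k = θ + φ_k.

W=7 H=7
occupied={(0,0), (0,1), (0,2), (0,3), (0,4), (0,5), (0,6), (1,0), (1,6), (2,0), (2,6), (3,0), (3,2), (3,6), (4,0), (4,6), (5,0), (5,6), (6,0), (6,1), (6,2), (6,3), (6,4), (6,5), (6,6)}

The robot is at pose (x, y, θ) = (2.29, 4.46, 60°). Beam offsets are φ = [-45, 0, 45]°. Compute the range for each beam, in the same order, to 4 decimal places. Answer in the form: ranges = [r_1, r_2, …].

beam 1: φ=-45°, α=15°
  d=(0.9659,0.2588)  start (2,4)  tX=0.7350 tY=2.0864  stride 1/|dx|=1.0353 1/|dy|=3.8637
    cross x-line → (3,4), t=0.7350
    cross x-line → (4,4), t=1.7703
    cross y-line → (4,5), t=2.0864
    cross x-line → (5,5), t=2.8056
    cross x-line → (6,5), t=3.8409 (wall)
  → r_1 = 3.8409
beam 2: φ=0°, α=60°
  d=(0.5000,0.8660)  start (2,4)  tX=1.4200 tY=0.6235  stride 1/|dx|=2.0000 1/|dy|=1.1547
    cross y-line → (2,5), t=0.6235
    cross x-line → (3,5), t=1.4200
    cross y-line → (3,6), t=1.7782 (wall)
  → r_2 = 1.7782
beam 3: φ=45°, α=105°
  d=(-0.2588,0.9659)  start (2,4)  tX=1.1205 tY=0.5590  stride 1/|dx|=3.8637 1/|dy|=1.0353
    cross y-line → (2,5), t=0.5590
    cross x-line → (1,5), t=1.1205
    cross y-line → (1,6), t=1.5943 (wall)
  → r_3 = 1.5943

ranges = [3.8409, 1.7782, 1.5943]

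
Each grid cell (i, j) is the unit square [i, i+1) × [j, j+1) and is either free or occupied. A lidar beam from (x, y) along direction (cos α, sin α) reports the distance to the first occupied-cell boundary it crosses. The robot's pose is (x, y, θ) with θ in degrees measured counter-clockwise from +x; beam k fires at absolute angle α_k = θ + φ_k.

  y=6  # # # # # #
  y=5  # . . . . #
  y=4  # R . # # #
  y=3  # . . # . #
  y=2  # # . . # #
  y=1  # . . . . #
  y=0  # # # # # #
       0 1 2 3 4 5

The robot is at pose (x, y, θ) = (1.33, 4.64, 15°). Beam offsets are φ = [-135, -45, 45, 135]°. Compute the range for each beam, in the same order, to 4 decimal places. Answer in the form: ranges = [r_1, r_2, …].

beam 1: φ=-135°, α=240°
  direction (-0.5000, -0.8660); cell (1,4); t to first gridline: x 0.6600, y 0.7390 (then +2.0000 / +1.1547)
    (0,4) via x @ 0.6600  # hit
  → r_1 = 0.6600
beam 2: φ=-45°, α=330°
  direction (0.8660, -0.5000); cell (1,4); t to first gridline: x 0.7736, y 1.2800 (then +1.1547 / +2.0000)
    (2,4) via x @ 0.7736
    (2,3) via y @ 1.2800
    (3,3) via x @ 1.9283  # hit
  → r_2 = 1.9283
beam 3: φ=45°, α=60°
  direction (0.5000, 0.8660); cell (1,4); t to first gridline: x 1.3400, y 0.4157 (then +2.0000 / +1.1547)
    (1,5) via y @ 0.4157
    (2,5) via x @ 1.3400
    (2,6) via y @ 1.5704  # hit
  → r_3 = 1.5704
beam 4: φ=135°, α=150°
  direction (-0.8660, 0.5000); cell (1,4); t to first gridline: x 0.3811, y 0.7200 (then +1.1547 / +2.0000)
    (0,4) via x @ 0.3811  # hit
  → r_4 = 0.3811

ranges = [0.6600, 1.9283, 1.5704, 0.3811]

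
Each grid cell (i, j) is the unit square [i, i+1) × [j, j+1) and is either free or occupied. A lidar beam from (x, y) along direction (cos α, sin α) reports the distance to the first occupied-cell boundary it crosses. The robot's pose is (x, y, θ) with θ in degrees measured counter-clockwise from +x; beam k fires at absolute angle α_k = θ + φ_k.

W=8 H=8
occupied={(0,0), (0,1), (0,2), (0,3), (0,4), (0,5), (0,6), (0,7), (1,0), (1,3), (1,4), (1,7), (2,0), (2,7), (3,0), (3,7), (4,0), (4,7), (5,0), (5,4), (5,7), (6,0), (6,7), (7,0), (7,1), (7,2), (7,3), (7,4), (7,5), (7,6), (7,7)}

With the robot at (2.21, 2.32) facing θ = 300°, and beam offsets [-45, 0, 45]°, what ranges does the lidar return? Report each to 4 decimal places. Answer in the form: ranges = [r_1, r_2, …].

beam 1: φ=-45°, α=255°
  cosα=-0.2588 sinα=-0.9659 | (2,2) | tMaxX 0.8114 tMaxY 0.3313 | tΔX 3.8637 tΔY 1.0353
    t=0.3313 [y] (2,1)
    t=0.8114 [x] (1,1)
    t=1.3666 [y] (1,0) — stop
  → r_1 = 1.3666
beam 2: φ=0°, α=300°
  cosα=0.5000 sinα=-0.8660 | (2,2) | tMaxX 1.5800 tMaxY 0.3695 | tΔX 2.0000 tΔY 1.1547
    t=0.3695 [y] (2,1)
    t=1.5242 [y] (2,0) — stop
  → r_2 = 1.5242
beam 3: φ=45°, α=345°
  cosα=0.9659 sinα=-0.2588 | (2,2) | tMaxX 0.8179 tMaxY 1.2364 | tΔX 1.0353 tΔY 3.8637
    t=0.8179 [x] (3,2)
    t=1.2364 [y] (3,1)
    t=1.8531 [x] (4,1)
    t=2.8884 [x] (5,1)
    t=3.9237 [x] (6,1)
    t=4.9590 [x] (7,1) — stop
  → r_3 = 4.9590

ranges = [1.3666, 1.5242, 4.9590]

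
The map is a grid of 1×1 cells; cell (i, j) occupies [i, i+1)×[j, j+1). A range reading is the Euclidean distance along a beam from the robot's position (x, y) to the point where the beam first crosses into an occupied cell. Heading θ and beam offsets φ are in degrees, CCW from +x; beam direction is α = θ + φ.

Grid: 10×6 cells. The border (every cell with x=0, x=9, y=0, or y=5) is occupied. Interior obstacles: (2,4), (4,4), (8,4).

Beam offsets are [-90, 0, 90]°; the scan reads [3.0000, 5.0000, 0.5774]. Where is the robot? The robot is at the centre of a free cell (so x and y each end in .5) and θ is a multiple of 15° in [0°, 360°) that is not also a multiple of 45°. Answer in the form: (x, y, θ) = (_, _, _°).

Candidates: 29 free-cell centres × 16 headings = 464 poses. Raycast each; keep the one whose scan matches to 4 dp.
  (2.5, 2.5, 60°): beam 2 = 2.8868 ≠ 5.0000 ✗
  (3.5, 4.5, 300°): beam 1 = 0.5774 ≠ 3.0000 ✗
  (5.5, 3.5, 240°): beam 1 = 1.0000 ≠ 3.0000 ✗
  …
  (6.5, 1.5, 150°): r_1=3.0000, r_2=5.0000, r_3=0.5774 — all match ✓
Unique over the lattice → pose = (6.5, 1.5, 150°).

(x, y, θ) = (6.5, 1.5, 150°)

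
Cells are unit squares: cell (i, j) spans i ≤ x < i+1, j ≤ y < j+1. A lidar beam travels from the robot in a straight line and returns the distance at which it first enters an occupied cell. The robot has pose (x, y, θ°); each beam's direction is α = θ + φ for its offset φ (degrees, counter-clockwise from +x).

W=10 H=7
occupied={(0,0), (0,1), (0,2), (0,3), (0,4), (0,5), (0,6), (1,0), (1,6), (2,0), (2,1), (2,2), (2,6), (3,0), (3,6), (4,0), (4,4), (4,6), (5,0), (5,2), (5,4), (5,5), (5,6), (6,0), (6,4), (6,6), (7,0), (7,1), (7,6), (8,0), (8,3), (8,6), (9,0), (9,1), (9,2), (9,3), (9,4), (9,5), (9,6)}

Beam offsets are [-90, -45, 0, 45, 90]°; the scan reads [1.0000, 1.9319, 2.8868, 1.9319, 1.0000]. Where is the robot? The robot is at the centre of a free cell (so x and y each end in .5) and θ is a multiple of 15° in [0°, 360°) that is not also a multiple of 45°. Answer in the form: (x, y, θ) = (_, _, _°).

The pose lattice has 31·16 = 496 candidates. Test each by forward raycasting.
  (3.5, 2.5, 210°): beam 1 = 4.0415 ≠ 1.0000 ✗
  (1.5, 3.5, 165°): beam 1 = 2.5882 ≠ 1.0000 ✗
  (4.5, 2.5, 285°): beam 1 = 1.5529 ≠ 1.0000 ✗
  (4.5, 3.5, 150°): beam 1 = 0.5774 ≠ 1.0000 ✗
  (8.5, 5.5, 195°): beam 1 = 0.5176 ≠ 1.0000 ✗
  …
  (3.5, 3.5, 300°): r_1=1.0000, r_2=1.9319, r_3=2.8868, r_4=1.9319, r_5=1.0000 — all match ✓
Only this pose fits every beam.

(x, y, θ) = (3.5, 3.5, 300°)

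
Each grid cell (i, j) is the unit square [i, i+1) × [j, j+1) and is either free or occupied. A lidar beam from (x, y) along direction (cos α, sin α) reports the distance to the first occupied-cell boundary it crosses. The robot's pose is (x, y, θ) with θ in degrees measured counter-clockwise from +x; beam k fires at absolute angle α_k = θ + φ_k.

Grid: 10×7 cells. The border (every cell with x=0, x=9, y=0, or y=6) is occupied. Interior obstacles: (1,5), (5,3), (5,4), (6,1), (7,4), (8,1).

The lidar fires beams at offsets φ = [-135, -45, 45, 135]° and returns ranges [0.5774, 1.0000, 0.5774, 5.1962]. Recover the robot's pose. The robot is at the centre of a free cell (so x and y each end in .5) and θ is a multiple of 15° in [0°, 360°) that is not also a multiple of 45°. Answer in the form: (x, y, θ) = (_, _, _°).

Candidates: 34 free-cell centres × 16 headings = 544 poses. Raycast each; keep the one whose scan matches to 4 dp.
  (7.5, 2.5, 60°): beam 1 = 1.5529 ≠ 0.5774 ✗
  (5.5, 1.5, 165°): beam 2 = 5.1962 ≠ 1.0000 ✗
  (6.5, 5.5, 255°): beam 3 = 1.0000 ≠ 0.5774 ✗
  (3.5, 2.5, 120°): beam 1 = 2.5882 ≠ 0.5774 ✗
  …
  (5.5, 5.5, 75°): r_1=0.5774, r_2=1.0000, r_3=0.5774, r_4=5.1962 — all match ✓
Only this pose fits every beam.

(x, y, θ) = (5.5, 5.5, 75°)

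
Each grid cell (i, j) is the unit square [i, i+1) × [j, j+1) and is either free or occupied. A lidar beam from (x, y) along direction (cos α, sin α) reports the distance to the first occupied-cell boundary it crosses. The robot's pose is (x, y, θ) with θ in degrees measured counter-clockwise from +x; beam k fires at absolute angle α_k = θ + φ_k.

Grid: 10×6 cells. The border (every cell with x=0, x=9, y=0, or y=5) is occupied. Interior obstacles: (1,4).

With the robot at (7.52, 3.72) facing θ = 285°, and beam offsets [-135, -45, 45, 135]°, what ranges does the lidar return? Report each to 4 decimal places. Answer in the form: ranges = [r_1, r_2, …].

beam 1: φ=-135°, α=150°
  dir = (cos 150°, sin 150°) = (-0.8660, 0.5000); from cell (7,3)
  next x-line at t=0.6004, next y-line at t=0.5600; Δt_x=1.1547, Δt_y=2.0000
    y: enter (7,4) at t=0.5600
    x: enter (6,4) at t=0.6004
    x: enter (5,4) at t=1.7551
    y: enter (5,5) at t=2.5600 ← occupied
  → r_1 = 2.5600
beam 2: φ=-45°, α=240°
  dir = (cos 240°, sin 240°) = (-0.5000, -0.8660); from cell (7,3)
  next x-line at t=1.0400, next y-line at t=0.8314; Δt_x=2.0000, Δt_y=1.1547
    y: enter (7,2) at t=0.8314
    x: enter (6,2) at t=1.0400
    y: enter (6,1) at t=1.9861
    x: enter (5,1) at t=3.0400
    y: enter (5,0) at t=3.1408 ← occupied
  → r_2 = 3.1408
beam 3: φ=45°, α=330°
  dir = (cos 330°, sin 330°) = (0.8660, -0.5000); from cell (7,3)
  next x-line at t=0.5543, next y-line at t=1.4400; Δt_x=1.1547, Δt_y=2.0000
    x: enter (8,3) at t=0.5543
    y: enter (8,2) at t=1.4400
    x: enter (9,2) at t=1.7090 ← occupied
  → r_3 = 1.7090
beam 4: φ=135°, α=60°
  dir = (cos 60°, sin 60°) = (0.5000, 0.8660); from cell (7,3)
  next x-line at t=0.9600, next y-line at t=0.3233; Δt_x=2.0000, Δt_y=1.1547
    y: enter (7,4) at t=0.3233
    x: enter (8,4) at t=0.9600
    y: enter (8,5) at t=1.4780 ← occupied
  → r_4 = 1.4780

ranges = [2.5600, 3.1408, 1.7090, 1.4780]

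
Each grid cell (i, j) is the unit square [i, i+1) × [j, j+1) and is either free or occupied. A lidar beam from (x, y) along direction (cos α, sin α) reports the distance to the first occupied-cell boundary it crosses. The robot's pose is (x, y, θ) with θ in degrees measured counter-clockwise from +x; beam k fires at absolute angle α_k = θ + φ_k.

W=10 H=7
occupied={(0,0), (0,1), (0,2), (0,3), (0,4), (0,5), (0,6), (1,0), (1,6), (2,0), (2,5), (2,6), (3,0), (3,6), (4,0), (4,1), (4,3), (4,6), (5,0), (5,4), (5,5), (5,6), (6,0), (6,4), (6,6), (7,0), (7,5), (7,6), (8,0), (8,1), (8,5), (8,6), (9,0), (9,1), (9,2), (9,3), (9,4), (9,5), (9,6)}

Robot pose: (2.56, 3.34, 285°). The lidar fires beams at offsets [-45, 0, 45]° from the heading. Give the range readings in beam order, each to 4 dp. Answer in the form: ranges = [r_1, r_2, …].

ranges = [2.7020, 2.4225, 2.6800]

beam 1: φ=-45°, α=240°
  direction (-0.5000, -0.8660); cell (2,3); t to first gridline: x 1.1200, y 0.3926 (then +2.0000 / +1.1547)
    (2,2) via y @ 0.3926
    (1,2) via x @ 1.1200
    (1,1) via y @ 1.5473
    (1,0) via y @ 2.7020  # hit
  → r_1 = 2.7020
beam 2: φ=0°, α=285°
  direction (0.2588, -0.9659); cell (2,3); t to first gridline: x 1.7000, y 0.3520 (then +3.8637 / +1.0353)
    (2,2) via y @ 0.3520
    (2,1) via y @ 1.3873
    (3,1) via x @ 1.7000
    (3,0) via y @ 2.4225  # hit
  → r_2 = 2.4225
beam 3: φ=45°, α=330°
  direction (0.8660, -0.5000); cell (2,3); t to first gridline: x 0.5081, y 0.6800 (then +1.1547 / +2.0000)
    (3,3) via x @ 0.5081
    (3,2) via y @ 0.6800
    (4,2) via x @ 1.6628
    (4,1) via y @ 2.6800  # hit
  → r_3 = 2.6800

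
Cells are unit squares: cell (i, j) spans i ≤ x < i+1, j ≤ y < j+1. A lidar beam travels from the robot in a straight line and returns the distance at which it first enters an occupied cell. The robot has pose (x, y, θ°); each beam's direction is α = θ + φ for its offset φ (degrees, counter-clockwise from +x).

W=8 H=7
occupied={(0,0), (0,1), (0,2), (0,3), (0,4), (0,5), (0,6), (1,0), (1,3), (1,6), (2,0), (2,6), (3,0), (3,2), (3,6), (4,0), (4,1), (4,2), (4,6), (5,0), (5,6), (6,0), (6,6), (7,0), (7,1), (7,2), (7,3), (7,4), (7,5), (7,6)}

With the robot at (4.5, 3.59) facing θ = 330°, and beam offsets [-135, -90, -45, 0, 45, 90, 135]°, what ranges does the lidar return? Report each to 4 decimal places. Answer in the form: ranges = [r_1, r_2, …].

beam 1: φ=-135°, α=195°
  direction (-0.9659, -0.2588); cell (4,3); t to first gridline: x 0.5176, y 2.2796 (then +1.0353 / +3.8637)
    (3,3) via x @ 0.5176
    (2,3) via x @ 1.5529
    (2,2) via y @ 2.2796
    (1,2) via x @ 2.5882
    (0,2) via x @ 3.6235  # hit
  → r_1 = 3.6235
beam 2: φ=-90°, α=240°
  direction (-0.5000, -0.8660); cell (4,3); t to first gridline: x 1.0000, y 0.6813 (then +2.0000 / +1.1547)
    (4,2) via y @ 0.6813  # hit
  → r_2 = 0.6813
beam 3: φ=-45°, α=285°
  direction (0.2588, -0.9659); cell (4,3); t to first gridline: x 1.9319, y 0.6108 (then +3.8637 / +1.0353)
    (4,2) via y @ 0.6108  # hit
  → r_3 = 0.6108
beam 4: φ=0°, α=330°
  direction (0.8660, -0.5000); cell (4,3); t to first gridline: x 0.5774, y 1.1800 (then +1.1547 / +2.0000)
    (5,3) via x @ 0.5774
    (5,2) via y @ 1.1800
    (6,2) via x @ 1.7321
    (7,2) via x @ 2.8868  # hit
  → r_4 = 2.8868
beam 5: φ=45°, α=15°
  direction (0.9659, 0.2588); cell (4,3); t to first gridline: x 0.5176, y 1.5841 (then +1.0353 / +3.8637)
    (5,3) via x @ 0.5176
    (6,3) via x @ 1.5529
    (6,4) via y @ 1.5841
    (7,4) via x @ 2.5882  # hit
  → r_5 = 2.5882
beam 6: φ=90°, α=60°
  direction (0.5000, 0.8660); cell (4,3); t to first gridline: x 1.0000, y 0.4734 (then +2.0000 / +1.1547)
    (4,4) via y @ 0.4734
    (5,4) via x @ 1.0000
    (5,5) via y @ 1.6281
    (5,6) via y @ 2.7828  # hit
  → r_6 = 2.7828
beam 7: φ=135°, α=105°
  direction (-0.2588, 0.9659); cell (4,3); t to first gridline: x 1.9319, y 0.4245 (then +3.8637 / +1.0353)
    (4,4) via y @ 0.4245
    (4,5) via y @ 1.4597
    (3,5) via x @ 1.9319
    (3,6) via y @ 2.4950  # hit
  → r_7 = 2.4950

ranges = [3.6235, 0.6813, 0.6108, 2.8868, 2.5882, 2.7828, 2.4950]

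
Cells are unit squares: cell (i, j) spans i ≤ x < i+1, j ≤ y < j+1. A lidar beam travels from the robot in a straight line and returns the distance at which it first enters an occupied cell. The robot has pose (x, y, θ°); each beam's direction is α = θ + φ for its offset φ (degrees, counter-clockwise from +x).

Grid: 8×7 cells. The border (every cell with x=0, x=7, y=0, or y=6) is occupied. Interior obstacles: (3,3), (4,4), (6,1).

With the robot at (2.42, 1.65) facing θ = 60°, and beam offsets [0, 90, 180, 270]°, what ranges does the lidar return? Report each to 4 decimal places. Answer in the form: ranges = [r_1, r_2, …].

ranges = [1.5588, 1.6397, 0.7506, 1.3000]

beam 1: φ=0°, α=60°
  d=(0.5000,0.8660)  start (2,1)  tX=1.1600 tY=0.4041  stride 1/|dx|=2.0000 1/|dy|=1.1547
    cross y-line → (2,2), t=0.4041
    cross x-line → (3,2), t=1.1600
    cross y-line → (3,3), t=1.5588 (wall)
  → r_1 = 1.5588
beam 2: φ=90°, α=150°
  d=(-0.8660,0.5000)  start (2,1)  tX=0.4850 tY=0.7000  stride 1/|dx|=1.1547 1/|dy|=2.0000
    cross x-line → (1,1), t=0.4850
    cross y-line → (1,2), t=0.7000
    cross x-line → (0,2), t=1.6397 (wall)
  → r_2 = 1.6397
beam 3: φ=180°, α=240°
  d=(-0.5000,-0.8660)  start (2,1)  tX=0.8400 tY=0.7506  stride 1/|dx|=2.0000 1/|dy|=1.1547
    cross y-line → (2,0), t=0.7506 (wall)
  → r_3 = 0.7506
beam 4: φ=270°, α=330°
  d=(0.8660,-0.5000)  start (2,1)  tX=0.6697 tY=1.3000  stride 1/|dx|=1.1547 1/|dy|=2.0000
    cross x-line → (3,1), t=0.6697
    cross y-line → (3,0), t=1.3000 (wall)
  → r_4 = 1.3000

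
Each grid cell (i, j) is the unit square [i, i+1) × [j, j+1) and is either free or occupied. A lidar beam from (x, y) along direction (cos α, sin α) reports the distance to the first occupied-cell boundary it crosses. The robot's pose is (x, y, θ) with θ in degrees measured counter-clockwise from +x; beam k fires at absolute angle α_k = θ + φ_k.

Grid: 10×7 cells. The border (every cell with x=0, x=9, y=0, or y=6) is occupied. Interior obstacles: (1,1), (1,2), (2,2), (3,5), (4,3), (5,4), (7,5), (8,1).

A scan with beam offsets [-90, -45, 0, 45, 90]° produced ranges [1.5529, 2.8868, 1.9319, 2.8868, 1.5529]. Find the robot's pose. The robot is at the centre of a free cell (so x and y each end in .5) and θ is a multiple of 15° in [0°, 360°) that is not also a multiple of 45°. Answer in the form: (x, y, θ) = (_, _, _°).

(x, y, θ) = (2.5, 3.5, 75°)

Enumerate (i+0.5, j+0.5, θ) over the 32 free cells and 16 admissible headings. For each, cast all 5 beams and compare to the given ranges.
  (5.5, 2.5, 240°): beam 1 = 1.0000 ≠ 1.5529 ✗
  (7.5, 2.5, 300°): beam 1 = 3.0000 ≠ 1.5529 ✗
  (5.5, 1.5, 30°): beam 1 = 0.5774 ≠ 1.5529 ✗
  (7.5, 3.5, 150°): beam 1 = 2.8868 ≠ 1.5529 ✗
  …
  (2.5, 3.5, 75°): r_1=1.5529, r_2=2.8868, r_3=1.9319, r_4=2.8868, r_5=1.5529 — all match ✓
No second candidate reproduces the full scan.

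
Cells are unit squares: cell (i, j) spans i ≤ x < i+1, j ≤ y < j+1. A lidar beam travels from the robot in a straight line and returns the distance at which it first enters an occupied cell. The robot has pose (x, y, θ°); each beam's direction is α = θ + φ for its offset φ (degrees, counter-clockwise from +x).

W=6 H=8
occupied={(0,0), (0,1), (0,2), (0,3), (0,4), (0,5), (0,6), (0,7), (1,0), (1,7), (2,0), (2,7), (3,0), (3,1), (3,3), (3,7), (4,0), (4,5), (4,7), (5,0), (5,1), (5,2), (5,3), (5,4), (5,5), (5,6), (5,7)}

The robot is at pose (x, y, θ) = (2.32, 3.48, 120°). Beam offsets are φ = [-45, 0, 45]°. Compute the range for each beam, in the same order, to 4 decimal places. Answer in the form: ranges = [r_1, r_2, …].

ranges = [3.6442, 2.6400, 1.3666]

beam 1: φ=-45°, α=75°
  cosα=0.2588 sinα=0.9659 | (2,3) | tMaxX 2.6273 tMaxY 0.5383 | tΔX 3.8637 tΔY 1.0353
    t=0.5383 [y] (2,4)
    t=1.5736 [y] (2,5)
    t=2.6089 [y] (2,6)
    t=2.6273 [x] (3,6)
    t=3.6442 [y] (3,7) — stop
  → r_1 = 3.6442
beam 2: φ=0°, α=120°
  cosα=-0.5000 sinα=0.8660 | (2,3) | tMaxX 0.6400 tMaxY 0.6004 | tΔX 2.0000 tΔY 1.1547
    t=0.6004 [y] (2,4)
    t=0.6400 [x] (1,4)
    t=1.7551 [y] (1,5)
    t=2.6400 [x] (0,5) — stop
  → r_2 = 2.6400
beam 3: φ=45°, α=165°
  cosα=-0.9659 sinα=0.2588 | (2,3) | tMaxX 0.3313 tMaxY 2.0091 | tΔX 1.0353 tΔY 3.8637
    t=0.3313 [x] (1,3)
    t=1.3666 [x] (0,3) — stop
  → r_3 = 1.3666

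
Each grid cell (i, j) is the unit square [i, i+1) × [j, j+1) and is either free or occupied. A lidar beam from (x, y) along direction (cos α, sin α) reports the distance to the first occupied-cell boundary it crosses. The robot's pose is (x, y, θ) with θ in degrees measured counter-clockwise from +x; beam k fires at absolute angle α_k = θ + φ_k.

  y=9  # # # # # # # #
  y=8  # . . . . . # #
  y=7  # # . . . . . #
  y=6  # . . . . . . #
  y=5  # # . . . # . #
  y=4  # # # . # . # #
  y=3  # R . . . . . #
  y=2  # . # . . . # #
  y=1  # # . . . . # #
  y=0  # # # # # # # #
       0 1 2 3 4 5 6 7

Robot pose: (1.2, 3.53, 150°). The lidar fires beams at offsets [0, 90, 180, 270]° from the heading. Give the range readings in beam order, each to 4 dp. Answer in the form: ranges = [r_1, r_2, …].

beam 1: φ=0°, α=150°
  d=(-0.8660,0.5000)  start (1,3)  tX=0.2309 tY=0.9400  stride 1/|dx|=1.1547 1/|dy|=2.0000
    cross x-line → (0,3), t=0.2309 (wall)
  → r_1 = 0.2309
beam 2: φ=90°, α=240°
  d=(-0.5000,-0.8660)  start (1,3)  tX=0.4000 tY=0.6120  stride 1/|dx|=2.0000 1/|dy|=1.1547
    cross x-line → (0,3), t=0.4000 (wall)
  → r_2 = 0.4000
beam 3: φ=180°, α=330°
  d=(0.8660,-0.5000)  start (1,3)  tX=0.9238 tY=1.0600  stride 1/|dx|=1.1547 1/|dy|=2.0000
    cross x-line → (2,3), t=0.9238
    cross y-line → (2,2), t=1.0600 (wall)
  → r_3 = 1.0600
beam 4: φ=270°, α=60°
  d=(0.5000,0.8660)  start (1,3)  tX=1.6000 tY=0.5427  stride 1/|dx|=2.0000 1/|dy|=1.1547
    cross y-line → (1,4), t=0.5427 (wall)
  → r_4 = 0.5427

ranges = [0.2309, 0.4000, 1.0600, 0.5427]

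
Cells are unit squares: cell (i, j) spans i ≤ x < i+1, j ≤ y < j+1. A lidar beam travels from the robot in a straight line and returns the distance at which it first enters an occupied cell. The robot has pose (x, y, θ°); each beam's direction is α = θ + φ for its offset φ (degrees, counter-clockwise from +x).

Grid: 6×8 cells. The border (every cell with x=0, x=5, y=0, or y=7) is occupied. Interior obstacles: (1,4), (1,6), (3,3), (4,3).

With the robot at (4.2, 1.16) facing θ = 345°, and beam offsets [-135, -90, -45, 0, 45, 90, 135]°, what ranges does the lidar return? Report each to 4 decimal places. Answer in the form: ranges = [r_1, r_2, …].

beam 1: φ=-135°, α=210°
  direction (-0.8660, -0.5000); cell (4,1); t to first gridline: x 0.2309, y 0.3200 (then +1.1547 / +2.0000)
    (3,1) via x @ 0.2309
    (3,0) via y @ 0.3200  # hit
  → r_1 = 0.3200
beam 2: φ=-90°, α=255°
  direction (-0.2588, -0.9659); cell (4,1); t to first gridline: x 0.7727, y 0.1656 (then +3.8637 / +1.0353)
    (4,0) via y @ 0.1656  # hit
  → r_2 = 0.1656
beam 3: φ=-45°, α=300°
  direction (0.5000, -0.8660); cell (4,1); t to first gridline: x 1.6000, y 0.1848 (then +2.0000 / +1.1547)
    (4,0) via y @ 0.1848  # hit
  → r_3 = 0.1848
beam 4: φ=0°, α=345°
  direction (0.9659, -0.2588); cell (4,1); t to first gridline: x 0.8282, y 0.6182 (then +1.0353 / +3.8637)
    (4,0) via y @ 0.6182  # hit
  → r_4 = 0.6182
beam 5: φ=45°, α=30°
  direction (0.8660, 0.5000); cell (4,1); t to first gridline: x 0.9238, y 1.6800 (then +1.1547 / +2.0000)
    (5,1) via x @ 0.9238  # hit
  → r_5 = 0.9238
beam 6: φ=90°, α=75°
  direction (0.2588, 0.9659); cell (4,1); t to first gridline: x 3.0910, y 0.8696 (then +3.8637 / +1.0353)
    (4,2) via y @ 0.8696
    (4,3) via y @ 1.9049  # hit
  → r_6 = 1.9049
beam 7: φ=135°, α=120°
  direction (-0.5000, 0.8660); cell (4,1); t to first gridline: x 0.4000, y 0.9699 (then +2.0000 / +1.1547)
    (3,1) via x @ 0.4000
    (3,2) via y @ 0.9699
    (3,3) via y @ 2.1246  # hit
  → r_7 = 2.1246

ranges = [0.3200, 0.1656, 0.1848, 0.6182, 0.9238, 1.9049, 2.1246]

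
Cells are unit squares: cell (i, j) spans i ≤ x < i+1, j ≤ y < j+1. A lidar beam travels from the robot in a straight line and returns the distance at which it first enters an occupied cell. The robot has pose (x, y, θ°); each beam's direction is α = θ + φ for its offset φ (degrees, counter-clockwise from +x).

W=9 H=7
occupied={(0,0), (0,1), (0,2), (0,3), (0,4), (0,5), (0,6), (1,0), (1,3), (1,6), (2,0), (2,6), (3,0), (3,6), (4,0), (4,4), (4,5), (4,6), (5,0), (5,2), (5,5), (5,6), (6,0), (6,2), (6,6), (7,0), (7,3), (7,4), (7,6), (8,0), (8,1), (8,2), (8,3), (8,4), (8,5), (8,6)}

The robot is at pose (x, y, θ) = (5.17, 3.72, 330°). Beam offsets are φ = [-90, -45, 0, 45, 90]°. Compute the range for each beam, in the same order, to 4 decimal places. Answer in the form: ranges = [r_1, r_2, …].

ranges = [3.1408, 0.7454, 1.4400, 1.8946, 1.4780]

beam 1: φ=-90°, α=240°
  cosα=-0.5000 sinα=-0.8660 | (5,3) | tMaxX 0.3400 tMaxY 0.8314 | tΔX 2.0000 tΔY 1.1547
    t=0.3400 [x] (4,3)
    t=0.8314 [y] (4,2)
    t=1.9861 [y] (4,1)
    t=2.3400 [x] (3,1)
    t=3.1408 [y] (3,0) — stop
  → r_1 = 3.1408
beam 2: φ=-45°, α=285°
  cosα=0.2588 sinα=-0.9659 | (5,3) | tMaxX 3.2069 tMaxY 0.7454 | tΔX 3.8637 tΔY 1.0353
    t=0.7454 [y] (5,2) — stop
  → r_2 = 0.7454
beam 3: φ=0°, α=330°
  cosα=0.8660 sinα=-0.5000 | (5,3) | tMaxX 0.9584 tMaxY 1.4400 | tΔX 1.1547 tΔY 2.0000
    t=0.9584 [x] (6,3)
    t=1.4400 [y] (6,2) — stop
  → r_3 = 1.4400
beam 4: φ=45°, α=15°
  cosα=0.9659 sinα=0.2588 | (5,3) | tMaxX 0.8593 tMaxY 1.0818 | tΔX 1.0353 tΔY 3.8637
    t=0.8593 [x] (6,3)
    t=1.0818 [y] (6,4)
    t=1.8946 [x] (7,4) — stop
  → r_4 = 1.8946
beam 5: φ=90°, α=60°
  cosα=0.5000 sinα=0.8660 | (5,3) | tMaxX 1.6600 tMaxY 0.3233 | tΔX 2.0000 tΔY 1.1547
    t=0.3233 [y] (5,4)
    t=1.4780 [y] (5,5) — stop
  → r_5 = 1.4780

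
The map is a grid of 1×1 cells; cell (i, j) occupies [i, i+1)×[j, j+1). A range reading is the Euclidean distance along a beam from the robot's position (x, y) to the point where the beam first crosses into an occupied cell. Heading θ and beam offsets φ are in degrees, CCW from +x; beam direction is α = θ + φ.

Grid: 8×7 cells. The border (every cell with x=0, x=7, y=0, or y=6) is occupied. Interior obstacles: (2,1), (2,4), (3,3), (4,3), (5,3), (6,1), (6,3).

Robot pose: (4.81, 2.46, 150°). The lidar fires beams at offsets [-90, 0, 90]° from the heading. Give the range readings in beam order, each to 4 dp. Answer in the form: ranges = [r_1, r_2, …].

ranges = [0.6235, 1.0800, 1.6859]

beam 1: φ=-90°, α=60°
  cosα=0.5000 sinα=0.8660 | (4,2) | tMaxX 0.3800 tMaxY 0.6235 | tΔX 2.0000 tΔY 1.1547
    t=0.3800 [x] (5,2)
    t=0.6235 [y] (5,3) — stop
  → r_1 = 0.6235
beam 2: φ=0°, α=150°
  cosα=-0.8660 sinα=0.5000 | (4,2) | tMaxX 0.9353 tMaxY 1.0800 | tΔX 1.1547 tΔY 2.0000
    t=0.9353 [x] (3,2)
    t=1.0800 [y] (3,3) — stop
  → r_2 = 1.0800
beam 3: φ=90°, α=240°
  cosα=-0.5000 sinα=-0.8660 | (4,2) | tMaxX 1.6200 tMaxY 0.5312 | tΔX 2.0000 tΔY 1.1547
    t=0.5312 [y] (4,1)
    t=1.6200 [x] (3,1)
    t=1.6859 [y] (3,0) — stop
  → r_3 = 1.6859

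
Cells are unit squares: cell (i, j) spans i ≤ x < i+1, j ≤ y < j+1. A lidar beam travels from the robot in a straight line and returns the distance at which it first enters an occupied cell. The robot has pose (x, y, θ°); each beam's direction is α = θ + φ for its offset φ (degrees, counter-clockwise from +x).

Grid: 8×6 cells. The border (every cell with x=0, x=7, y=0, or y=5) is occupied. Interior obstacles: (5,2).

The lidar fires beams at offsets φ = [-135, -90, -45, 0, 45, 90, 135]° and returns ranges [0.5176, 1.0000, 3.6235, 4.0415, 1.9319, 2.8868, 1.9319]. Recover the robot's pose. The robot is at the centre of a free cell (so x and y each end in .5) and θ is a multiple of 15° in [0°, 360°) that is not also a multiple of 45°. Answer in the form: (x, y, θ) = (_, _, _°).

The pose lattice has 23·16 = 368 candidates. Test each by forward raycasting.
  (2.5, 1.5, 210°): beam 1 = 3.6235 ≠ 0.5176 ✗
  (3.5, 2.5, 345°): beam 1 = 2.8868 ≠ 0.5176 ✗
  (6.5, 2.5, 105°): beam 1 = 0.5774 ≠ 0.5176 ✗
  (4.5, 4.5, 15°): beam 1 = 4.0415 ≠ 0.5176 ✗
  …
  (4.5, 4.5, 240°): r_1=0.5176, r_2=1.0000, r_3=3.6235, r_4=4.0415, r_5=1.9319, r_6=2.8868, r_7=1.9319 — all match ✓
No second candidate reproduces the full scan.

(x, y, θ) = (4.5, 4.5, 240°)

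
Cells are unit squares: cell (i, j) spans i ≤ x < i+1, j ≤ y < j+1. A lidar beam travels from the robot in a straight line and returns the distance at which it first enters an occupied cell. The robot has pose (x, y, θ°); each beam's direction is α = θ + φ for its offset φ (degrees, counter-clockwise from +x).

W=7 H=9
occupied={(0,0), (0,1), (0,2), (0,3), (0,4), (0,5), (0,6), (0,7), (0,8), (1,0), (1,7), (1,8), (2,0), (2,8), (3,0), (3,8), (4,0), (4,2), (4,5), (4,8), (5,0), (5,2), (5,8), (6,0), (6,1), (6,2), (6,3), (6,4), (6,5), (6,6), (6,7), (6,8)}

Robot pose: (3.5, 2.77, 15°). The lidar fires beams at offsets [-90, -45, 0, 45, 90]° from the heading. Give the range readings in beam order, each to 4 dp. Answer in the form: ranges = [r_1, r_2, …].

beam 1: φ=-90°, α=285°
  d=(0.2588,-0.9659)  start (3,2)  tX=1.9319 tY=0.7972  stride 1/|dx|=3.8637 1/|dy|=1.0353
    cross y-line → (3,1), t=0.7972
    cross y-line → (3,0), t=1.8324 (wall)
  → r_1 = 1.8324
beam 2: φ=-45°, α=330°
  d=(0.8660,-0.5000)  start (3,2)  tX=0.5774 tY=1.5400  stride 1/|dx|=1.1547 1/|dy|=2.0000
    cross x-line → (4,2), t=0.5774 (wall)
  → r_2 = 0.5774
beam 3: φ=0°, α=15°
  d=(0.9659,0.2588)  start (3,2)  tX=0.5176 tY=0.8887  stride 1/|dx|=1.0353 1/|dy|=3.8637
    cross x-line → (4,2), t=0.5176 (wall)
  → r_3 = 0.5176
beam 4: φ=45°, α=60°
  d=(0.5000,0.8660)  start (3,2)  tX=1.0000 tY=0.2656  stride 1/|dx|=2.0000 1/|dy|=1.1547
    cross y-line → (3,3), t=0.2656
    cross x-line → (4,3), t=1.0000
    cross y-line → (4,4), t=1.4203
    cross y-line → (4,5), t=2.5750 (wall)
  → r_4 = 2.5750
beam 5: φ=90°, α=105°
  d=(-0.2588,0.9659)  start (3,2)  tX=1.9319 tY=0.2381  stride 1/|dx|=3.8637 1/|dy|=1.0353
    cross y-line → (3,3), t=0.2381
    cross y-line → (3,4), t=1.2734
    cross x-line → (2,4), t=1.9319
    cross y-line → (2,5), t=2.3087
    cross y-line → (2,6), t=3.3439
    cross y-line → (2,7), t=4.3792
    cross y-line → (2,8), t=5.4145 (wall)
  → r_5 = 5.4145

ranges = [1.8324, 0.5774, 0.5176, 2.5750, 5.4145]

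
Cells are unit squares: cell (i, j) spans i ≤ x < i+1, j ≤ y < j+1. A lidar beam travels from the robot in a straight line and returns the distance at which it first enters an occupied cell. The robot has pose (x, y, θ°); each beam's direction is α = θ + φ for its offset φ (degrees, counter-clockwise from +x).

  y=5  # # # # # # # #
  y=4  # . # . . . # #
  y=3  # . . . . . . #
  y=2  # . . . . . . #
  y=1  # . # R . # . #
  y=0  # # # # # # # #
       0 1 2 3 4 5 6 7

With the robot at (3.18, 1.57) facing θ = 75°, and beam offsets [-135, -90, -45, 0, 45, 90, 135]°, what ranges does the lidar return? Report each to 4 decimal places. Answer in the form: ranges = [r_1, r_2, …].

beam 1: φ=-135°, α=300°
  dir = (cos 300°, sin 300°) = (0.5000, -0.8660); from cell (3,1)
  next x-line at t=1.6400, next y-line at t=0.6582; Δt_x=2.0000, Δt_y=1.1547
    y: enter (3,0) at t=0.6582 ← occupied
  → r_1 = 0.6582
beam 2: φ=-90°, α=345°
  dir = (cos 345°, sin 345°) = (0.9659, -0.2588); from cell (3,1)
  next x-line at t=0.8489, next y-line at t=2.2023; Δt_x=1.0353, Δt_y=3.8637
    x: enter (4,1) at t=0.8489
    x: enter (5,1) at t=1.8842 ← occupied
  → r_2 = 1.8842
beam 3: φ=-45°, α=30°
  dir = (cos 30°, sin 30°) = (0.8660, 0.5000); from cell (3,1)
  next x-line at t=0.9469, next y-line at t=0.8600; Δt_x=1.1547, Δt_y=2.0000
    y: enter (3,2) at t=0.8600
    x: enter (4,2) at t=0.9469
    x: enter (5,2) at t=2.1016
    y: enter (5,3) at t=2.8600
    x: enter (6,3) at t=3.2563
    x: enter (7,3) at t=4.4110 ← occupied
  → r_3 = 4.4110
beam 4: φ=0°, α=75°
  dir = (cos 75°, sin 75°) = (0.2588, 0.9659); from cell (3,1)
  next x-line at t=3.1682, next y-line at t=0.4452; Δt_x=3.8637, Δt_y=1.0353
    y: enter (3,2) at t=0.4452
    y: enter (3,3) at t=1.4804
    y: enter (3,4) at t=2.5157
    x: enter (4,4) at t=3.1682
    y: enter (4,5) at t=3.5510 ← occupied
  → r_4 = 3.5510
beam 5: φ=45°, α=120°
  dir = (cos 120°, sin 120°) = (-0.5000, 0.8660); from cell (3,1)
  next x-line at t=0.3600, next y-line at t=0.4965; Δt_x=2.0000, Δt_y=1.1547
    x: enter (2,1) at t=0.3600 ← occupied
  → r_5 = 0.3600
beam 6: φ=90°, α=165°
  dir = (cos 165°, sin 165°) = (-0.9659, 0.2588); from cell (3,1)
  next x-line at t=0.1863, next y-line at t=1.6614; Δt_x=1.0353, Δt_y=3.8637
    x: enter (2,1) at t=0.1863 ← occupied
  → r_6 = 0.1863
beam 7: φ=135°, α=210°
  dir = (cos 210°, sin 210°) = (-0.8660, -0.5000); from cell (3,1)
  next x-line at t=0.2078, next y-line at t=1.1400; Δt_x=1.1547, Δt_y=2.0000
    x: enter (2,1) at t=0.2078 ← occupied
  → r_7 = 0.2078

ranges = [0.6582, 1.8842, 4.4110, 3.5510, 0.3600, 0.1863, 0.2078]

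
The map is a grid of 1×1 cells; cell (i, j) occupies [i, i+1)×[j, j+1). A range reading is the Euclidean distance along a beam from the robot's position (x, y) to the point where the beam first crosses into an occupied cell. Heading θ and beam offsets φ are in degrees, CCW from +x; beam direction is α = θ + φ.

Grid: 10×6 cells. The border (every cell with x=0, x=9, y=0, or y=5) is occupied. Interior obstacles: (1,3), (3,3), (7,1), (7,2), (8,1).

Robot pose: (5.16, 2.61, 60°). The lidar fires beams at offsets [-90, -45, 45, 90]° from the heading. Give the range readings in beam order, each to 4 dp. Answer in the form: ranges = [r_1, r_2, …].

beam 1: φ=-90°, α=330°
  d=(0.8660,-0.5000)  start (5,2)  tX=0.9699 tY=1.2200  stride 1/|dx|=1.1547 1/|dy|=2.0000
    cross x-line → (6,2), t=0.9699
    cross y-line → (6,1), t=1.2200
    cross x-line → (7,1), t=2.1246 (wall)
  → r_1 = 2.1246
beam 2: φ=-45°, α=15°
  d=(0.9659,0.2588)  start (5,2)  tX=0.8696 tY=1.5068  stride 1/|dx|=1.0353 1/|dy|=3.8637
    cross x-line → (6,2), t=0.8696
    cross y-line → (6,3), t=1.5068
    cross x-line → (7,3), t=1.9049
    cross x-line → (8,3), t=2.9402
    cross x-line → (9,3), t=3.9755 (wall)
  → r_2 = 3.9755
beam 3: φ=45°, α=105°
  d=(-0.2588,0.9659)  start (5,2)  tX=0.6182 tY=0.4038  stride 1/|dx|=3.8637 1/|dy|=1.0353
    cross y-line → (5,3), t=0.4038
    cross x-line → (4,3), t=0.6182
    cross y-line → (4,4), t=1.4390
    cross y-line → (4,5), t=2.4743 (wall)
  → r_3 = 2.4743
beam 4: φ=90°, α=150°
  d=(-0.8660,0.5000)  start (5,2)  tX=0.1848 tY=0.7800  stride 1/|dx|=1.1547 1/|dy|=2.0000
    cross x-line → (4,2), t=0.1848
    cross y-line → (4,3), t=0.7800
    cross x-line → (3,3), t=1.3395 (wall)
  → r_4 = 1.3395

ranges = [2.1246, 3.9755, 2.4743, 1.3395]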